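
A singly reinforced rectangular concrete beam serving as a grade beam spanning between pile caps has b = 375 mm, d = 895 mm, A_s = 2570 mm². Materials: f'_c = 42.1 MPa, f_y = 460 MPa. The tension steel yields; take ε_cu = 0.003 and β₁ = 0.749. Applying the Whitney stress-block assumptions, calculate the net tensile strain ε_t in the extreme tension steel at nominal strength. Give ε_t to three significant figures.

a = A_s f_y/(0.85 f'_c b) = 88.10 mm.
β₁ = 0.749, so c = a/β₁ = 88.10/0.749 = 117.62 mm.
From the linear strain diagram with ε_cu = 0.003: ε_t = 0.003 (d − c)/c = 0.003 × (895 − 117.62)/117.62 = 0.0198.
Since ε_t ≥ 0.005, the section is tension-controlled.

ε_t ≈ 0.0198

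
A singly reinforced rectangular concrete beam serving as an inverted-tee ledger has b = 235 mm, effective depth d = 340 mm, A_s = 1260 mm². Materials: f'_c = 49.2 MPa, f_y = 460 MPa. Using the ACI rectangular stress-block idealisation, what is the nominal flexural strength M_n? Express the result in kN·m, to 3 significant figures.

M_n ≈ 180 kN·m

T = A_s f_y = 1260 × 460 = 579600 N = 579.6 kN.
From C = T: a = T/(0.85 f'_c b) = 579600/(0.85 × 49.2 × 235) = 58.98 mm.
M_n = T(d − a/2) = 579.6 kN × (340 − 29.49) mm = 179.97 kN·m.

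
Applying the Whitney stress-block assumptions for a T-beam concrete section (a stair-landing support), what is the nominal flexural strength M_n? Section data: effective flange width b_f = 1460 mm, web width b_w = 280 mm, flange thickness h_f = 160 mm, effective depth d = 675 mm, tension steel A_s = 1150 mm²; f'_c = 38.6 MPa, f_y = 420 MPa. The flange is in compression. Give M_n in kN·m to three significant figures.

M_n ≈ 324 kN·m

Tension: T = A_s f_y = 1150 × 420 = 483000 N.
Try a within the flange: a = T/(0.85 f'_c b_f) = 483000/(0.85 × 38.6 × 1460) = 10.08 mm.
Since a = 10.08 ≤ h_f = 160 mm, the stress block lies entirely in the flange; analyse as a rectangular beam of width b_f.
M_n = T(d − a/2) = 483000 × (675 − 5.04) = 323.59 × 10⁶ N·mm.
M_n = 323.59 kN·m.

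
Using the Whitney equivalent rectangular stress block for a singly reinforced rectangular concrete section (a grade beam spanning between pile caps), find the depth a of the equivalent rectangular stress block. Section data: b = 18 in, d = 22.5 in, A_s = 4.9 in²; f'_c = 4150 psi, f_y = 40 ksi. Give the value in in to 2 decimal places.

T = A_s f_y = 4.9 × 40 = 196 kips.
a = T/(0.85 f'_c b) = 196/(0.85 × 4.15 × 18) = 3.09 in.

a ≈ 3.09 in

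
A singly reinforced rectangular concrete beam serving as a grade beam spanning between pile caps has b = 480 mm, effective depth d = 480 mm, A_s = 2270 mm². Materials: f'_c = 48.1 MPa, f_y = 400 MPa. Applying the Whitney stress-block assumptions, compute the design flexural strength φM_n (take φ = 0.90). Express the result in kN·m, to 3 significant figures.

T = A_s f_y = 2270 × 400 = 908000 N = 908 kN.
From C = T: a = T/(0.85 f'_c b) = 908000/(0.85 × 48.1 × 480) = 46.27 mm.
M_n = T(d − a/2) = 908 kN × (480 − 23.135) mm = 414.83 kN·m.
φM_n = 0.90 × 414.83 = 373.35 kN·m.

φM_n ≈ 373 kN·m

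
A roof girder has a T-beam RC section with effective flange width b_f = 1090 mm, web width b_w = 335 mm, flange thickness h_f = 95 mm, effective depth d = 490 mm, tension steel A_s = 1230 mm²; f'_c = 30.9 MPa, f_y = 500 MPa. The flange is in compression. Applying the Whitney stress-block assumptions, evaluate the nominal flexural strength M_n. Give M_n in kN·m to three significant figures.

M_n ≈ 295 kN·m

Tension: T = A_s f_y = 1230 × 500 = 615000 N.
Try a within the flange: a = T/(0.85 f'_c b_f) = 615000/(0.85 × 30.9 × 1090) = 21.48 mm.
Since a = 21.48 ≤ h_f = 95 mm, the stress block lies entirely in the flange; analyse as a rectangular beam of width b_f.
M_n = T(d − a/2) = 615000 × (490 − 10.74) = 294.74 × 10⁶ N·mm.
M_n = 294.74 kN·m.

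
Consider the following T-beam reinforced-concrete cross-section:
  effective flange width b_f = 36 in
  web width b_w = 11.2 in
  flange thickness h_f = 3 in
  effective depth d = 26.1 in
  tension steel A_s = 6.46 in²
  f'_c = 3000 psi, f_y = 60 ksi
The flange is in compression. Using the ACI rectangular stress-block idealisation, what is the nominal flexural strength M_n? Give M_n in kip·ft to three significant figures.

Tension: T = A_s f_y = 6.46 × 60 = 387.6 kips.
Try a within the flange: a = T/(0.85 f'_c b_f) = 387.6/(0.85 × 3 × 36) = 4.222 in.
a = 4.222 > h_f = 3 in: the block extends into the web. Split into flange-overhang and web parts.
C_f = 0.85 f'_c (b_f − b_w) h_f = 0.85 × 3 × (36 − 11.2) × 3 = 189.7 kips.
Remaining web compression depth: a_w = (T − C_f)/(0.85 f'_c b_w) = (387.6 − 189.7)/(0.85 × 3 × 11.2) = 6.929 in.
M_n = C_f(d − h_f/2) + (T − C_f)(d − a_w/2) = 189.7 × (26.1 − 1.5) + 197.9 × (26.1 − 3.4645) = 4666.6 + 4479.6 = 9146.2 kip·in.
M_n = 9146.2/12 = 762.18 kip·ft.

M_n ≈ 762 kip·ft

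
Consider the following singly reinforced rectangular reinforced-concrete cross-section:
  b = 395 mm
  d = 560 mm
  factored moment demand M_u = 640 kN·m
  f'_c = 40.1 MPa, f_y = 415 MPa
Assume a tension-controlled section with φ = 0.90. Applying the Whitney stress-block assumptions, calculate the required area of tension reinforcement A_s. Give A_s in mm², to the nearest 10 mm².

A_s ≈ 3370 mm²

M_n = M_u/φ = 640/0.90 = 711.111 kN·m.
With M_n = 0.85 f'_c a b (d − a/2), solve the quadratic for a:
a = d − √(d² − 2M_n/(0.85 f'_c b)) = 560 − √(560² − 2 × 711.111×10⁶/(0.85 × 40.1 × 395)) = 103.97 mm.
A_s = 0.85 f'_c a b / f_y = 0.85 × 40.1 × 103.97 × 395 / 415 = 3373.0 mm².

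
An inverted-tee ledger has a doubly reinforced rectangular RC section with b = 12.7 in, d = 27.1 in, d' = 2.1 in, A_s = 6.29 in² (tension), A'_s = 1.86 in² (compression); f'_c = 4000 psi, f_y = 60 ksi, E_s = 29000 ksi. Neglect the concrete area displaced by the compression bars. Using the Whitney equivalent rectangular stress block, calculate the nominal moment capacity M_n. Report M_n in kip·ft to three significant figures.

M_n ≈ 765 kip·ft

Assume both steels yield.
a = (A_s − A'_s) f_y/(0.85 f'_c b) = (6.29 − 1.86) × 60/(0.85 × 4 × 12.7) = 6.156 in.
c = a/β₁ = 6.156/0.85 = 7.242 in; ε'_s = 0.003(c − d')/c = 0.0021 ≥ ε_y = 0.0021, so the compression steel yields.
M_n = (A_s − A'_s) f_y (d − a/2) + A'_s f_y (d − d') = 265.8 × (27.1 − 3.078) + 111.6 × (27.1 − 2.1) = 6385.0 + 2790.0 = 9175.0 kip·in = 9175.0/12 = 764.58 kip·ft.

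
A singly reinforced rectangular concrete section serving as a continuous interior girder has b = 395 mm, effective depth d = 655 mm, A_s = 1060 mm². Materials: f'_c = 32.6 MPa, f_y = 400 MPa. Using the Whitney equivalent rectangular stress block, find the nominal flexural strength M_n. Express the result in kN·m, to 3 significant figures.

M_n ≈ 270 kN·m

T = A_s f_y = 1060 × 400 = 424000 N = 424 kN.
From C = T: a = T/(0.85 f'_c b) = 424000/(0.85 × 32.6 × 395) = 38.74 mm.
M_n = T(d − a/2) = 424 kN × (655 − 19.37) mm = 269.51 kN·m.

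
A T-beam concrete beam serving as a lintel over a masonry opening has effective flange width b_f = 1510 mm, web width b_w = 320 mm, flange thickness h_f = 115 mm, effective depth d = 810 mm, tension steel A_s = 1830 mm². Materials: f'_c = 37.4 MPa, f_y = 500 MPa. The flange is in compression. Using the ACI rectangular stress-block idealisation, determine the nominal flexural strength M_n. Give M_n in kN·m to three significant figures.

Tension: T = A_s f_y = 1830 × 500 = 915000 N.
Try a within the flange: a = T/(0.85 f'_c b_f) = 915000/(0.85 × 37.4 × 1510) = 19.06 mm.
Since a = 19.06 ≤ h_f = 115 mm, the stress block lies entirely in the flange; analyse as a rectangular beam of width b_f.
M_n = T(d − a/2) = 915000 × (810 − 9.53) = 732.43 × 10⁶ N·mm.
M_n = 732.43 kN·m.

M_n ≈ 732 kN·m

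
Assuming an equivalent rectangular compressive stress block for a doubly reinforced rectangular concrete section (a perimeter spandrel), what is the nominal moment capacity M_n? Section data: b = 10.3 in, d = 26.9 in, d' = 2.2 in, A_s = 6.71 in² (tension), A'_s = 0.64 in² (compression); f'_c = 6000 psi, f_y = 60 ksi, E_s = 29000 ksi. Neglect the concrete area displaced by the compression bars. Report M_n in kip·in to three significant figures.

M_n ≈ 9480 kip·in

Assume both steels yield.
a = (A_s − A'_s) f_y/(0.85 f'_c b) = (6.71 − 0.64) × 60/(0.85 × 6 × 10.3) = 6.933 in.
c = a/β₁ = 6.933/0.75 = 9.244 in; ε'_s = 0.003(c − d')/c = 0.0023 ≥ ε_y = 0.0021, so the compression steel yields.
M_n = (A_s − A'_s) f_y (d − a/2) + A'_s f_y (d − d') = 364.2 × (26.9 − 3.4665) + 38.4 × (26.9 − 2.2) = 8534.5 + 948.5 = 9483.0 kip·in.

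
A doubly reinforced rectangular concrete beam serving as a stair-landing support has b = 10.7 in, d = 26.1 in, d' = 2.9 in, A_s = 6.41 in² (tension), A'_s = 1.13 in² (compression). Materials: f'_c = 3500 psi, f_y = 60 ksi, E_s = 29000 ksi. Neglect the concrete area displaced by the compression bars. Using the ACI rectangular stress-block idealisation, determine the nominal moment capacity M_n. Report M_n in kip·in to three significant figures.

Assume both steels yield.
a = (A_s − A'_s) f_y/(0.85 f'_c b) = (6.41 − 1.13) × 60/(0.85 × 3.5 × 10.7) = 9.952 in.
c = a/β₁ = 9.952/0.85 = 11.708 in; ε'_s = 0.003(c − d')/c = 0.0023 ≥ ε_y = 0.0021, so the compression steel yields.
M_n = (A_s − A'_s) f_y (d − a/2) + A'_s f_y (d − d') = 316.8 × (26.1 − 4.976) + 67.8 × (26.1 − 2.9) = 6692.1 + 1573.0 = 8265.1 kip·in.

M_n ≈ 8270 kip·in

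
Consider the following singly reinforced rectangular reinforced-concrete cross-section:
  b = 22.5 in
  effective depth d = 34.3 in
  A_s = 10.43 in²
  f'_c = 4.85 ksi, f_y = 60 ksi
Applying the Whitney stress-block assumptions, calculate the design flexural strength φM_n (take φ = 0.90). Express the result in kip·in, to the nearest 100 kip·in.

φM_n ≈ 17400 kip·in

T = A_s f_y = 10.43 × 60 = 625.8 kips.
a = T/(0.85 f'_c b) = 625.8/(0.85 × 4.85 × 22.5) = 6.747 in.
M_n = T(d − a/2) = 625.8 × (34.3 − 3.3735) = 19353.8 kip·in.
φM_n = 0.90 × 19353.8 = 17418.4 kip·in.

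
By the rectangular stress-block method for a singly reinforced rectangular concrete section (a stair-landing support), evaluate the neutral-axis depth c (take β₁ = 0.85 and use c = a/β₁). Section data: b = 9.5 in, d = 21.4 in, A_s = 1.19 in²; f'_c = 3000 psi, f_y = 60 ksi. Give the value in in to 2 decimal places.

T = A_s f_y = 1.19 × 60 = 71.4 kips.
a = T/(0.85 f'_c b) = 71.4/(0.85 × 3 × 9.5) = 2.9474 in.
With β₁ = 0.85, c = a/β₁ = 2.9474/0.85 = 3.47 in.

c ≈ 3.47 in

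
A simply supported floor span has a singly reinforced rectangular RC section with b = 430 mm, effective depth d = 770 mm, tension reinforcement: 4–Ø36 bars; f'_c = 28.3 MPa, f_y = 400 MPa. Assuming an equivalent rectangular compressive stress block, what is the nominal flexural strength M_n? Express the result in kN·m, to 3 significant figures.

M_n ≈ 1130 kN·m

A_s = 4 × 1018 = 4072 mm².
T = A_s f_y = 4072 × 400 = 1628800 N = 1628.8 kN.
From C = T: a = T/(0.85 f'_c b) = 1628800/(0.85 × 28.3 × 430) = 157.47 mm.
M_n = T(d − a/2) = 1628.8 kN × (770 − 78.735) mm = 1125.93 kN·m.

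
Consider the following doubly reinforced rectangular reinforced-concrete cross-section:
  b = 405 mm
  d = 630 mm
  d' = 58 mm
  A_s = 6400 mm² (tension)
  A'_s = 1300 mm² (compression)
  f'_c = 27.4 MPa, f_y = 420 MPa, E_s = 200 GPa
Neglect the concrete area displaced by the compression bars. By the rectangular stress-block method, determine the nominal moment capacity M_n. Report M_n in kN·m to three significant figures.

Assume both tension and compression steel yield.
Net tension couple steel: A_s − A'_s = 5100 mm².
a = (A_s − A'_s) f_y / (0.85 f'_c b) = 2142000/(0.85 × 27.4 × 405) = 227.09 mm.
c = a/β₁ = 227.09/0.85 = 267.16 mm; ε'_s = 0.003(c − d')/c = 0.0023 ≥ f_y/E_s = 0.0021, so compression steel does yield.
M_n = (A_s − A'_s) f_y (d − a/2) + A'_s f_y (d − d') = [2142000 × (630 − 113.545) + 546000 × (630 − 58)] × 10⁻⁶ = 1106.25 + 312.31 = 1418.56 kN·m.

M_n ≈ 1420 kN·m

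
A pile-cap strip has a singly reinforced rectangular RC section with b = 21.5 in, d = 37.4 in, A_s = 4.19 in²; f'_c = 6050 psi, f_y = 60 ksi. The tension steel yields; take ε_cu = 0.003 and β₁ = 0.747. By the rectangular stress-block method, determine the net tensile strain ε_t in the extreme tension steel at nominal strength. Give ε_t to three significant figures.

a = A_s f_y/(0.85 f'_c b) = 2.274 in.
β₁ = 0.747, so c = a/β₁ = 2.274/0.747 = 3.044 in.
From the linear strain diagram with ε_cu = 0.003: ε_t = 0.003 (d − c)/c = 0.003 × (37.4 − 3.044)/3.044 = 0.0339.
Since ε_t ≥ 0.005, the section is tension-controlled.

ε_t ≈ 0.0339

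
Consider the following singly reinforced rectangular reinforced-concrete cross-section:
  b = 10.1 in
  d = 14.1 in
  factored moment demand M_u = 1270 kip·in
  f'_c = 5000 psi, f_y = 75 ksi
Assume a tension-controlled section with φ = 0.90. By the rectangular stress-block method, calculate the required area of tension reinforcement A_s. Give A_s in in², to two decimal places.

M_n = M_u/φ = 1270/0.90 = 1411.11 kip·in.
From M_n = 0.85 f'_c a b (d − a/2):
a = d − √(d² − 2M_n/(0.85 f'_c b)) = 14.1 − √(14.1² − 2 × 1411.11/(0.85 × 5 × 10.1)) = 2.565 in.
A_s = 0.85 f'_c a b / f_y = 0.85 × 5 × 2.565 × 10.1 / 75 = 1.468 in².

A_s ≈ 1.47 in²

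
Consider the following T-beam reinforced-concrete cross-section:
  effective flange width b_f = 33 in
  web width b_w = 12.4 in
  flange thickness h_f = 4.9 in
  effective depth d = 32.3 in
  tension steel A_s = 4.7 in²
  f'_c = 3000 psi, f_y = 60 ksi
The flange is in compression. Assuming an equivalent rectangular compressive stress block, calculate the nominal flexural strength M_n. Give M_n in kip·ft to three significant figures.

M_n ≈ 720 kip·ft

Tension: T = A_s f_y = 4.7 × 60 = 282 kips.
Try a within the flange: a = T/(0.85 f'_c b_f) = 282/(0.85 × 3 × 33) = 3.351 in.
Since a = 3.351 ≤ h_f = 4.9 in, the stress block lies entirely in the flange; analyse as a rectangular beam of width b_f.
M_n = T(d − a/2) = 282 × (32.3 − 1.6755) = 8636.1 kip·in.
M_n = 8636.1/12 = 719.68 kip·ft.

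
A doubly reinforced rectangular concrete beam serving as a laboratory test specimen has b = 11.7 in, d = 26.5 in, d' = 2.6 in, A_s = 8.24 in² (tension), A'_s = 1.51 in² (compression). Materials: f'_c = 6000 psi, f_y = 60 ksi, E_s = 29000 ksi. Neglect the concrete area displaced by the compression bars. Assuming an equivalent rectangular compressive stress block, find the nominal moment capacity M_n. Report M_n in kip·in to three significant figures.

M_n ≈ 11500 kip·in

Assume both steels yield.
a = (A_s − A'_s) f_y/(0.85 f'_c b) = (8.24 − 1.51) × 60/(0.85 × 6 × 11.7) = 6.767 in.
c = a/β₁ = 6.767/0.75 = 9.023 in; ε'_s = 0.003(c − d')/c = 0.0021 ≥ ε_y = 0.0021, so the compression steel yields.
M_n = (A_s − A'_s) f_y (d − a/2) + A'_s f_y (d − d') = 403.8 × (26.5 − 3.3835) + 90.6 × (26.5 − 2.6) = 9334.4 + 2165.3 = 11499.7 kip·in.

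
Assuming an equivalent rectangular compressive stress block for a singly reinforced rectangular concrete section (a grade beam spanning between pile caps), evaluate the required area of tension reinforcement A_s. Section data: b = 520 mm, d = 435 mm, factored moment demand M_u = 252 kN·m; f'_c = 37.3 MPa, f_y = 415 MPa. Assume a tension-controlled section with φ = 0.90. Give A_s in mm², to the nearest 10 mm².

M_n = M_u/φ = 252/0.90 = 280 kN·m.
With M_n = 0.85 f'_c a b (d − a/2), solve the quadratic for a:
a = d − √(d² − 2M_n/(0.85 f'_c b)) = 435 − √(435² − 2 × 280×10⁶/(0.85 × 37.3 × 520)) = 40.97 mm.
A_s = 0.85 f'_c a b / f_y = 0.85 × 37.3 × 40.97 × 520 / 415 = 1627.6 mm².

A_s ≈ 1630 mm²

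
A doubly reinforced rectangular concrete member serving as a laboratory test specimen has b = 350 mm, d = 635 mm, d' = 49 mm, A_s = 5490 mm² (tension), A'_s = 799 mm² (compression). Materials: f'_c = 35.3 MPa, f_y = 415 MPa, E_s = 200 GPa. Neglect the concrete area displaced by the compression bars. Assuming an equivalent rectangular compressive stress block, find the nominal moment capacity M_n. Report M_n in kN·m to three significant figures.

M_n ≈ 1250 kN·m

Assume both tension and compression steel yield.
Net tension couple steel: A_s − A'_s = 4691 mm².
a = (A_s − A'_s) f_y / (0.85 f'_c b) = 1946765/(0.85 × 35.3 × 350) = 185.38 mm.
c = a/β₁ = 185.38/0.798 = 232.31 mm; ε'_s = 0.003(c − d')/c = 0.0024 ≥ f_y/E_s = 0.0021, so compression steel does yield.
M_n = (A_s − A'_s) f_y (d − a/2) + A'_s f_y (d − d') = [1946765 × (635 − 92.69) + 331585 × (635 − 49)] × 10⁻⁶ = 1055.75 + 194.31 = 1250.06 kN·m.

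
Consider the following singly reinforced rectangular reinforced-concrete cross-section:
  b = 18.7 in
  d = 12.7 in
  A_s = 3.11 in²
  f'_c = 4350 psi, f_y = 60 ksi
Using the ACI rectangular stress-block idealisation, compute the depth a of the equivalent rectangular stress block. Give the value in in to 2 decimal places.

a ≈ 2.70 in

T = A_s f_y = 3.11 × 60 = 186.6 kips.
a = T/(0.85 f'_c b) = 186.6/(0.85 × 4.35 × 18.7) = 2.70 in.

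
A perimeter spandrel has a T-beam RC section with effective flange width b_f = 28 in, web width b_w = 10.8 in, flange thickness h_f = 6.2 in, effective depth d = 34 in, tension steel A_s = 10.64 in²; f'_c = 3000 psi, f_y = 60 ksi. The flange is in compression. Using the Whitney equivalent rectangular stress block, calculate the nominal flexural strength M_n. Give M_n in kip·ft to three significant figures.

M_n ≈ 1540 kip·ft

Tension: T = A_s f_y = 10.64 × 60 = 638.4 kips.
Try a within the flange: a = T/(0.85 f'_c b_f) = 638.4/(0.85 × 3 × 28) = 8.941 in.
a = 8.941 > h_f = 6.2 in: the block extends into the web. Split into flange-overhang and web parts.
C_f = 0.85 f'_c (b_f − b_w) h_f = 0.85 × 3 × (28 − 10.8) × 6.2 = 271.9 kips.
Remaining web compression depth: a_w = (T − C_f)/(0.85 f'_c b_w) = (638.4 − 271.9)/(0.85 × 3 × 10.8) = 13.308 in.
M_n = C_f(d − h_f/2) + (T − C_f)(d − a_w/2) = 271.9 × (34 − 3.1) + 366.5 × (34 − 6.654) = 8401.7 + 10022.3 = 18424.0 kip·in.
M_n = 18424.0/12 = 1535.33 kip·ft.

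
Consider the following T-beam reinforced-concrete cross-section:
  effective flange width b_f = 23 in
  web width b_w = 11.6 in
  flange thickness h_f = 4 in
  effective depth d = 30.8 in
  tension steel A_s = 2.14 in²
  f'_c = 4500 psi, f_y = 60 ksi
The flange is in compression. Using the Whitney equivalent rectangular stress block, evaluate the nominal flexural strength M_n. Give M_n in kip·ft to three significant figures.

M_n ≈ 322 kip·ft

Tension: T = A_s f_y = 2.14 × 60 = 128.4 kips.
Try a within the flange: a = T/(0.85 f'_c b_f) = 128.4/(0.85 × 4.5 × 23) = 1.460 in.
Since a = 1.460 ≤ h_f = 4 in, the stress block lies entirely in the flange; analyse as a rectangular beam of width b_f.
M_n = T(d − a/2) = 128.4 × (30.8 − 0.73) = 3861.0 kip·in.
M_n = 3861.0/12 = 321.75 kip·ft.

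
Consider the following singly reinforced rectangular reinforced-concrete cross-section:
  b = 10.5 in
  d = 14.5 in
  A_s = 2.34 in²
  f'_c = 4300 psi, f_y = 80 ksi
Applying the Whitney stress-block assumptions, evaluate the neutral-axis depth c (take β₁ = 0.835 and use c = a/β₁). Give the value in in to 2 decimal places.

T = A_s f_y = 2.34 × 80 = 187.2 kips.
a = T/(0.85 f'_c b) = 187.2/(0.85 × 4.3 × 10.5) = 4.8779 in.
With β₁ = 0.835, c = a/β₁ = 4.8779/0.835 = 5.84 in.

c ≈ 5.84 in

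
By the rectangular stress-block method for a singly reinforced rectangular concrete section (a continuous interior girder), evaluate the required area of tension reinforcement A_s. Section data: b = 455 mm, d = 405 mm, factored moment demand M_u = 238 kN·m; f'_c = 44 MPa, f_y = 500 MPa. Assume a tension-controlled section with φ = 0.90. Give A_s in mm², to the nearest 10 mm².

M_n = M_u/φ = 238/0.90 = 264.444 kN·m.
With M_n = 0.85 f'_c a b (d − a/2), solve the quadratic for a:
a = d − √(d² − 2M_n/(0.85 f'_c b)) = 405 − √(405² − 2 × 264.444×10⁶/(0.85 × 44 × 455)) = 40.38 mm.
A_s = 0.85 f'_c a b / f_y = 0.85 × 44 × 40.38 × 455 / 500 = 1374.3 mm².

A_s ≈ 1370 mm²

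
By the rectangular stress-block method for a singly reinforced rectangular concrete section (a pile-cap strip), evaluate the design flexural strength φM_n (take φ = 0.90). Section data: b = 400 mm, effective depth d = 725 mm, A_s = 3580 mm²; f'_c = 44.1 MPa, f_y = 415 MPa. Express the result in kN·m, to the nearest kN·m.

T = A_s f_y = 3580 × 415 = 1485700 N = 1485.7 kN.
From C = T: a = T/(0.85 f'_c b) = 1485700/(0.85 × 44.1 × 400) = 99.09 mm.
M_n = T(d − a/2) = 1485.7 kN × (725 − 49.545) mm = 1003.52 kN·m.
φM_n = 0.90 × 1003.52 = 903.17 kN·m.

φM_n ≈ 903 kN·m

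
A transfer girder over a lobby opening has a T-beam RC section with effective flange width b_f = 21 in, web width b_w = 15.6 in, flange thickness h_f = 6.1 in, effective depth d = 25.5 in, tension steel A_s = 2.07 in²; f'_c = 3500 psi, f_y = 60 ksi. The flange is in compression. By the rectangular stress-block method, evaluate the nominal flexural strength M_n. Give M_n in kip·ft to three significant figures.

M_n ≈ 254 kip·ft

Tension: T = A_s f_y = 2.07 × 60 = 124.2 kips.
Try a within the flange: a = T/(0.85 f'_c b_f) = 124.2/(0.85 × 3.5 × 21) = 1.988 in.
Since a = 1.988 ≤ h_f = 6.1 in, the stress block lies entirely in the flange; analyse as a rectangular beam of width b_f.
M_n = T(d − a/2) = 124.2 × (25.5 − 0.994) = 3043.6 kip·in.
M_n = 3043.6/12 = 253.63 kip·ft.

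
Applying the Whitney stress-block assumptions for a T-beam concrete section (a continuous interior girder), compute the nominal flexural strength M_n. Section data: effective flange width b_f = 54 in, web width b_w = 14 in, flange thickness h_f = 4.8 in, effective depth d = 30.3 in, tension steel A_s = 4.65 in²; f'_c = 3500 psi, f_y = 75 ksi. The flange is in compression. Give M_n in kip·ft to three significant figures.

M_n ≈ 849 kip·ft

Tension: T = A_s f_y = 4.65 × 75 = 348.75 kips.
Try a within the flange: a = T/(0.85 f'_c b_f) = 348.75/(0.85 × 3.5 × 54) = 2.171 in.
Since a = 2.171 ≤ h_f = 4.8 in, the stress block lies entirely in the flange; analyse as a rectangular beam of width b_f.
M_n = T(d − a/2) = 348.75 × (30.3 − 1.0855) = 10188.6 kip·in.
M_n = 10188.6/12 = 849.05 kip·ft.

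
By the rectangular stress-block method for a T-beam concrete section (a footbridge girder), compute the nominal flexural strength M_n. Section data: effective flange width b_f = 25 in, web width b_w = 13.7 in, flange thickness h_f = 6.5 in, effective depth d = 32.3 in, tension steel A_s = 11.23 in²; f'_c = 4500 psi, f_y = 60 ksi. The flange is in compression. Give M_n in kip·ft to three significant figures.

Tension: T = A_s f_y = 11.23 × 60 = 673.8 kips.
Try a within the flange: a = T/(0.85 f'_c b_f) = 673.8/(0.85 × 4.5 × 25) = 7.046 in.
a = 7.046 > h_f = 6.5 in: the block extends into the web. Split into flange-overhang and web parts.
C_f = 0.85 f'_c (b_f − b_w) h_f = 0.85 × 4.5 × (25 − 13.7) × 6.5 = 280.9 kips.
Remaining web compression depth: a_w = (T − C_f)/(0.85 f'_c b_w) = (673.8 − 280.9)/(0.85 × 4.5 × 13.7) = 7.498 in.
M_n = C_f(d − h_f/2) + (T − C_f)(d − a_w/2) = 280.9 × (32.3 − 3.25) + 392.9 × (32.3 − 3.749) = 8160.1 + 11217.7 = 19377.8 kip·in.
M_n = 19377.8/12 = 1614.82 kip·ft.

M_n ≈ 1610 kip·ft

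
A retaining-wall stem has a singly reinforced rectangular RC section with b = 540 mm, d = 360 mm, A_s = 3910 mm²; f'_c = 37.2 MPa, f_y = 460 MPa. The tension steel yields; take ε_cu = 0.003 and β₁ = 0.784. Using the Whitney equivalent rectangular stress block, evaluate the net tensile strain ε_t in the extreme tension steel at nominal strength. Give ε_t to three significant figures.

a = A_s f_y/(0.85 f'_c b) = 105.34 mm.
β₁ = 0.784, so c = a/β₁ = 105.34/0.784 = 134.36 mm.
From the linear strain diagram with ε_cu = 0.003: ε_t = 0.003 (d − c)/c = 0.003 × (360 − 134.36)/134.36 = 0.00504.
Since ε_t ≥ 0.005, the section is tension-controlled.

ε_t ≈ 0.00504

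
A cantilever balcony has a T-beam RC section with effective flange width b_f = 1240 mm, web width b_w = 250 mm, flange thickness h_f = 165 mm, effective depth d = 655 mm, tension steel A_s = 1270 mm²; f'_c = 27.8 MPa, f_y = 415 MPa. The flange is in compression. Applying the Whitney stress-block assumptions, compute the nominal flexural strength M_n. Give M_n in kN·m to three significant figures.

Tension: T = A_s f_y = 1270 × 415 = 527050 N.
Try a within the flange: a = T/(0.85 f'_c b_f) = 527050/(0.85 × 27.8 × 1240) = 17.99 mm.
Since a = 17.99 ≤ h_f = 165 mm, the stress block lies entirely in the flange; analyse as a rectangular beam of width b_f.
M_n = T(d − a/2) = 527050 × (655 − 8.995) = 340.48 × 10⁶ N·mm.
M_n = 340.48 kN·m.

M_n ≈ 340 kN·m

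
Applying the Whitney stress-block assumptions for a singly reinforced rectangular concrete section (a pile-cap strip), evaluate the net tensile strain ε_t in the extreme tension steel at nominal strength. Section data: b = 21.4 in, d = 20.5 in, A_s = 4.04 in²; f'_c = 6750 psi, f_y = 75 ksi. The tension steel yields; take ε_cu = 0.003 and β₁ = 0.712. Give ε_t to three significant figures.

a = A_s f_y/(0.85 f'_c b) = 2.468 in.
β₁ = 0.712, so c = a/β₁ = 2.468/0.712 = 3.466 in.
From the linear strain diagram with ε_cu = 0.003: ε_t = 0.003 (d − c)/c = 0.003 × (20.5 − 3.466)/3.466 = 0.0147.
Since ε_t ≥ 0.005, the section is tension-controlled.

ε_t ≈ 0.0147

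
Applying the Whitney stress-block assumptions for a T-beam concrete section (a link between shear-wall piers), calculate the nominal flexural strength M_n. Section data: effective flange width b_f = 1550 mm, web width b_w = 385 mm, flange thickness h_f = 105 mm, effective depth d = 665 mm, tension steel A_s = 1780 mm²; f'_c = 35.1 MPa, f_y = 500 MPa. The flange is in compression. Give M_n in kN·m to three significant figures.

M_n ≈ 583 kN·m

Tension: T = A_s f_y = 1780 × 500 = 890000 N.
Try a within the flange: a = T/(0.85 f'_c b_f) = 890000/(0.85 × 35.1 × 1550) = 19.25 mm.
Since a = 19.25 ≤ h_f = 105 mm, the stress block lies entirely in the flange; analyse as a rectangular beam of width b_f.
M_n = T(d − a/2) = 890000 × (665 − 9.625) = 583.28 × 10⁶ N·mm.
M_n = 583.28 kN·m.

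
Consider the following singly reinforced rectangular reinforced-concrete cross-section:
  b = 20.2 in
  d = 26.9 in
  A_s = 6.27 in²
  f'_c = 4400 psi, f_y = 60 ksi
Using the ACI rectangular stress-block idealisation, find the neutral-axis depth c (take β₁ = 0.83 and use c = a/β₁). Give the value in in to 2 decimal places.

c ≈ 6.00 in

T = A_s f_y = 6.27 × 60 = 376.2 kips.
a = T/(0.85 f'_c b) = 376.2/(0.85 × 4.4 × 20.2) = 4.9796 in.
With β₁ = 0.83, c = a/β₁ = 4.9796/0.83 = 6.00 in.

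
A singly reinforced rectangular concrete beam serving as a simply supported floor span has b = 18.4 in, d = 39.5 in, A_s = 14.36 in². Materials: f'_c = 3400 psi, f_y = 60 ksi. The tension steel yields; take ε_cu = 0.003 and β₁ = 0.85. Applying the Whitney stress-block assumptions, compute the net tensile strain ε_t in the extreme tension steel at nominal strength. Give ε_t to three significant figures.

ε_t ≈ 0.00322

a = A_s f_y/(0.85 f'_c b) = 16.203 in.
β₁ = 0.85, so c = a/β₁ = 16.203/0.85 = 19.062 in.
From the linear strain diagram with ε_cu = 0.003: ε_t = 0.003 (d − c)/c = 0.003 × (39.5 − 19.062)/19.062 = 0.00322.
ε_t < 0.004 — the section is over-reinforced for flexure under ACI limits.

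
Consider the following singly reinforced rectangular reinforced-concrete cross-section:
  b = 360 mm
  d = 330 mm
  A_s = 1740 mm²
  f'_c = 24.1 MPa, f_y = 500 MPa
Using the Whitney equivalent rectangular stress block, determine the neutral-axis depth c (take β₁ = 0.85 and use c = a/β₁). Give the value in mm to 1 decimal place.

c ≈ 138.8 mm

T = A_s f_y = 1740 × 500 = 870000 N = 870 kN.
Setting C = 0.85 f'_c a b equal to T: a = 870000/(0.85 × 24.1 × 360) = 117.973 mm.
With β₁ = 0.85, c = a/β₁ = 117.973/0.85 = 138.8 mm.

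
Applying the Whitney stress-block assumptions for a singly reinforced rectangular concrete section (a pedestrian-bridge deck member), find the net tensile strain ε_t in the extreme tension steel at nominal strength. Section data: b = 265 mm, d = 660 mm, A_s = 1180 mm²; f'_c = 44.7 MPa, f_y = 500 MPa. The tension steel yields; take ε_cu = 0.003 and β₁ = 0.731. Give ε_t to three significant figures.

ε_t ≈ 0.0217

a = A_s f_y/(0.85 f'_c b) = 58.60 mm.
β₁ = 0.731, so c = a/β₁ = 58.60/0.731 = 80.16 mm.
From the linear strain diagram with ε_cu = 0.003: ε_t = 0.003 (d − c)/c = 0.003 × (660 − 80.16)/80.16 = 0.0217.
Since ε_t ≥ 0.005, the section is tension-controlled.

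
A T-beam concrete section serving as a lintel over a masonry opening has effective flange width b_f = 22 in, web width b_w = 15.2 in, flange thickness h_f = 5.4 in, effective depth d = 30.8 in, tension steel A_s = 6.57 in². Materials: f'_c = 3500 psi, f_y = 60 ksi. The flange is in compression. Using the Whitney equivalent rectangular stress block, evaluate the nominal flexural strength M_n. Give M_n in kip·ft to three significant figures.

M_n ≈ 912 kip·ft

Tension: T = A_s f_y = 6.57 × 60 = 394.2 kips.
Try a within the flange: a = T/(0.85 f'_c b_f) = 394.2/(0.85 × 3.5 × 22) = 6.023 in.
a = 6.023 > h_f = 5.4 in: the block extends into the web. Split into flange-overhang and web parts.
C_f = 0.85 f'_c (b_f − b_w) h_f = 0.85 × 3.5 × (22 − 15.2) × 5.4 = 109.2 kips.
Remaining web compression depth: a_w = (T − C_f)/(0.85 f'_c b_w) = (394.2 − 109.2)/(0.85 × 3.5 × 15.2) = 6.303 in.
M_n = C_f(d − h_f/2) + (T − C_f)(d − a_w/2) = 109.2 × (30.8 − 2.7) + 285 × (30.8 − 3.1515) = 3068.5 + 7879.8 = 10948.3 kip·in.
M_n = 10948.3/12 = 912.36 kip·ft.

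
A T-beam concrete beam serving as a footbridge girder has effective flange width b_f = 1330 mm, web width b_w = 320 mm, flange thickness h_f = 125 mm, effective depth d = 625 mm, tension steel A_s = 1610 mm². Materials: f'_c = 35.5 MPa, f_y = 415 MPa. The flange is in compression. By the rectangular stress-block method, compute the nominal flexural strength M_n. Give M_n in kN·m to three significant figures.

Tension: T = A_s f_y = 1610 × 415 = 668150 N.
Try a within the flange: a = T/(0.85 f'_c b_f) = 668150/(0.85 × 35.5 × 1330) = 16.65 mm.
Since a = 16.65 ≤ h_f = 125 mm, the stress block lies entirely in the flange; analyse as a rectangular beam of width b_f.
M_n = T(d − a/2) = 668150 × (625 − 8.325) = 412.03 × 10⁶ N·mm.
M_n = 412.03 kN·m.

M_n ≈ 412 kN·m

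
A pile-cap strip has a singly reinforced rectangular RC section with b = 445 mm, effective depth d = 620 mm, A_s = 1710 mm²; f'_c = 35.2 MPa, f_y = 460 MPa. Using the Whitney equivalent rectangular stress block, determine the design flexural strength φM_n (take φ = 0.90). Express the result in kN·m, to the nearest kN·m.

T = A_s f_y = 1710 × 460 = 786600 N = 786.6 kN.
From C = T: a = T/(0.85 f'_c b) = 786600/(0.85 × 35.2 × 445) = 59.08 mm.
M_n = T(d − a/2) = 786.6 kN × (620 − 29.54) mm = 464.46 kN·m.
φM_n = 0.90 × 464.46 = 418.01 kN·m.

φM_n ≈ 418 kN·m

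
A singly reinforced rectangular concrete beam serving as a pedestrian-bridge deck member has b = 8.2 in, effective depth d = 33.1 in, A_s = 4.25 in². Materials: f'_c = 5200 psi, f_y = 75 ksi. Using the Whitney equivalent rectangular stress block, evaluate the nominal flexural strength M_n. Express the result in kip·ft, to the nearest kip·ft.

T = A_s f_y = 4.25 × 75 = 318.75 kips.
a = T/(0.85 f'_c b) = 318.75/(0.85 × 5.2 × 8.2) = 8.795 in.
M_n = T(d − a/2) = 318.75 × (33.1 − 4.3975) = 9148.9 kip·in = 9148.9/12 = 762.41 kip·ft.

M_n ≈ 762 kip·ft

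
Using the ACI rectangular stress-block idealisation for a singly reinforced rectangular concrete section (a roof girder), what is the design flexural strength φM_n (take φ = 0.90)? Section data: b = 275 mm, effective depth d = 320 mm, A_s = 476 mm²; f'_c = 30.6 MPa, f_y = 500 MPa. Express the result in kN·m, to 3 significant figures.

φM_n ≈ 65.0 kN·m

T = A_s f_y = 476 × 500 = 238000 N = 238 kN.
From C = T: a = T/(0.85 f'_c b) = 238000/(0.85 × 30.6 × 275) = 33.27 mm.
M_n = T(d − a/2) = 238 kN × (320 − 16.635) mm = 72.20 kN·m.
φM_n = 0.90 × 72.20 = 64.98 kN·m.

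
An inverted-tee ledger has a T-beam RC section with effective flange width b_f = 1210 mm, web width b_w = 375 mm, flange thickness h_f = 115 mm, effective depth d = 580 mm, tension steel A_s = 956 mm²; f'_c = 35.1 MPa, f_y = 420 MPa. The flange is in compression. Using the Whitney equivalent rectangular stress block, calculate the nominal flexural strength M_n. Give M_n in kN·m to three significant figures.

M_n ≈ 231 kN·m

Tension: T = A_s f_y = 956 × 420 = 401520 N.
Try a within the flange: a = T/(0.85 f'_c b_f) = 401520/(0.85 × 35.1 × 1210) = 11.12 mm.
Since a = 11.12 ≤ h_f = 115 mm, the stress block lies entirely in the flange; analyse as a rectangular beam of width b_f.
M_n = T(d − a/2) = 401520 × (580 − 5.56) = 230.65 × 10⁶ N·mm.
M_n = 230.65 kN·m.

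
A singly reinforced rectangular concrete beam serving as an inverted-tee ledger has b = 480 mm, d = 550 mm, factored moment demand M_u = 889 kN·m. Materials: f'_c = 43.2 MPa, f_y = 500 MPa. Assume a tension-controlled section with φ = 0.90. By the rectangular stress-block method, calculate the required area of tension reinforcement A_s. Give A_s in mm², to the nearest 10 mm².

A_s ≈ 4010 mm²

M_n = M_u/φ = 889/0.90 = 987.778 kN·m.
With M_n = 0.85 f'_c a b (d − a/2), solve the quadratic for a:
a = d − √(d² − 2M_n/(0.85 f'_c b)) = 550 − √(550² − 2 × 987.778×10⁶/(0.85 × 43.2 × 480)) = 113.63 mm.
A_s = 0.85 f'_c a b / f_y = 0.85 × 43.2 × 113.63 × 480 / 500 = 4005.6 mm².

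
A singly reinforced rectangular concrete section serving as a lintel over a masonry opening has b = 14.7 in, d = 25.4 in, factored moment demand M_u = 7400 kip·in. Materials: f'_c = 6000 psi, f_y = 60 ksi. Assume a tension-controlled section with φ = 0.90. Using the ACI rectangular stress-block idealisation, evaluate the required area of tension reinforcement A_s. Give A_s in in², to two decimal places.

M_n = M_u/φ = 7400/0.90 = 8222.22 kip·in.
From M_n = 0.85 f'_c a b (d − a/2):
a = d − √(d² − 2M_n/(0.85 f'_c b)) = 25.4 − √(25.4² − 2 × 8222.22/(0.85 × 6 × 14.7)) = 4.765 in.
A_s = 0.85 f'_c a b / f_y = 0.85 × 6 × 4.765 × 14.7 / 60 = 5.954 in².

A_s ≈ 5.95 in²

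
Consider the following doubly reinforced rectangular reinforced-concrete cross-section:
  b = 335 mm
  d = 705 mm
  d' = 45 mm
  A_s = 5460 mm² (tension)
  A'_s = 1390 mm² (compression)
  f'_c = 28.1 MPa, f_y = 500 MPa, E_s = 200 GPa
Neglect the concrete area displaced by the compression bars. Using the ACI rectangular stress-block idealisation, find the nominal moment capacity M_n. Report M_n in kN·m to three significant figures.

M_n ≈ 1630 kN·m

Assume both tension and compression steel yield.
Net tension couple steel: A_s − A'_s = 4070 mm².
a = (A_s − A'_s) f_y / (0.85 f'_c b) = 2035000/(0.85 × 28.1 × 335) = 254.33 mm.
c = a/β₁ = 254.33/0.849 = 299.56 mm; ε'_s = 0.003(c − d')/c = 0.0025 ≥ f_y/E_s = 0.0025, so compression steel does yield.
M_n = (A_s − A'_s) f_y (d − a/2) + A'_s f_y (d − d') = [2035000 × (705 − 127.165) + 695000 × (705 − 45)] × 10⁻⁶ = 1175.89 + 458.70 = 1634.59 kN·m.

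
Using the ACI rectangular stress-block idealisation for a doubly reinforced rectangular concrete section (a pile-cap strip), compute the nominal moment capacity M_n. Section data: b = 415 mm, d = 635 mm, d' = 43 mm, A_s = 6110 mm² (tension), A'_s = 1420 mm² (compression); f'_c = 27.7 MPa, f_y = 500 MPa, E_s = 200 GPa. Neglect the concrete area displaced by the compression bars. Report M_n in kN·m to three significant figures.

Assume both tension and compression steel yield.
Net tension couple steel: A_s − A'_s = 4690 mm².
a = (A_s − A'_s) f_y / (0.85 f'_c b) = 2345000/(0.85 × 27.7 × 415) = 239.99 mm.
c = a/β₁ = 239.99/0.85 = 282.34 mm; ε'_s = 0.003(c − d')/c = 0.0025 ≥ f_y/E_s = 0.0025, so compression steel does yield.
M_n = (A_s − A'_s) f_y (d − a/2) + A'_s f_y (d − d') = [2345000 × (635 − 119.995) + 710000 × (635 − 43)] × 10⁻⁶ = 1207.69 + 420.32 = 1628.01 kN·m.

M_n ≈ 1630 kN·m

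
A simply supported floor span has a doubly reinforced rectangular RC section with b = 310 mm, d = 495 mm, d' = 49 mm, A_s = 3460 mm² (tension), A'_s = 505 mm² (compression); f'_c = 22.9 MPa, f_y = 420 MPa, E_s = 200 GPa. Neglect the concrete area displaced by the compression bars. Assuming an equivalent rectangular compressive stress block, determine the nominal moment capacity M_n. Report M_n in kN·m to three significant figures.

Assume both tension and compression steel yield.
Net tension couple steel: A_s − A'_s = 2955 mm².
a = (A_s − A'_s) f_y / (0.85 f'_c b) = 1241100/(0.85 × 22.9 × 310) = 205.68 mm.
c = a/β₁ = 205.68/0.85 = 241.98 mm; ε'_s = 0.003(c − d')/c = 0.0024 ≥ f_y/E_s = 0.0021, so compression steel does yield.
M_n = (A_s − A'_s) f_y (d − a/2) + A'_s f_y (d − d') = [1241100 × (495 − 102.84) + 212100 × (495 − 49)] × 10⁻⁶ = 486.71 + 94.60 = 581.31 kN·m.

M_n ≈ 581 kN·m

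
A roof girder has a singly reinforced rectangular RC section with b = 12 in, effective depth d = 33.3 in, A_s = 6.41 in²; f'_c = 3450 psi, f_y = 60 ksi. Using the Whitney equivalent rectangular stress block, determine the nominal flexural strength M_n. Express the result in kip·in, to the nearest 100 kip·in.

M_n ≈ 10700 kip·in

T = A_s f_y = 6.41 × 60 = 384.6 kips.
a = T/(0.85 f'_c b) = 384.6/(0.85 × 3.45 × 12) = 10.929 in.
M_n = T(d − a/2) = 384.6 × (33.3 − 5.4645) = 10705.5 kip·in.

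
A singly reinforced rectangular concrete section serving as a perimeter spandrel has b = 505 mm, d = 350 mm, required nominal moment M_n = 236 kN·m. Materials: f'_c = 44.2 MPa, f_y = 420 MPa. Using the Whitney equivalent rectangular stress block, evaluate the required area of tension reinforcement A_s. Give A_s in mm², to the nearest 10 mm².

With M_n = 0.85 f'_c a b (d − a/2), solve the quadratic for a:
a = d − √(d² − 2M_n/(0.85 f'_c b)) = 350 − √(350² − 2 × 236×10⁶/(0.85 × 44.2 × 505)) = 37.55 mm.
A_s = 0.85 f'_c a b / f_y = 0.85 × 44.2 × 37.55 × 505 / 420 = 1696.3 mm².

A_s ≈ 1700 mm²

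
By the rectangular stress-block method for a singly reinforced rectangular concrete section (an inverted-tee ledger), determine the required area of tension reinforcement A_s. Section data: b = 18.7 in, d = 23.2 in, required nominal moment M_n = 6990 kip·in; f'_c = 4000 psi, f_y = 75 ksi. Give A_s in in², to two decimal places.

A_s ≈ 4.54 in²

From M_n = 0.85 f'_c a b (d − a/2):
a = d − √(d² − 2M_n/(0.85 f'_c b)) = 23.2 − √(23.2² − 2 × 6990/(0.85 × 4 × 18.7)) = 5.357 in.
A_s = 0.85 f'_c a b / f_y = 0.85 × 4 × 5.357 × 18.7 / 75 = 4.541 in².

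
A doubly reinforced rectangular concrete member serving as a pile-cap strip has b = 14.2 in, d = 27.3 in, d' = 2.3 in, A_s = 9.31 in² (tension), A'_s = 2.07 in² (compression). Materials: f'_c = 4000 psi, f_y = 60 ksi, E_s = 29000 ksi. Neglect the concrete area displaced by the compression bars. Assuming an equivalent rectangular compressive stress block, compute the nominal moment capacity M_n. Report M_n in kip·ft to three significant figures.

M_n ≈ 1080 kip·ft

Assume both steels yield.
a = (A_s − A'_s) f_y/(0.85 f'_c b) = (9.31 − 2.07) × 60/(0.85 × 4 × 14.2) = 8.998 in.
c = a/β₁ = 8.998/0.85 = 10.586 in; ε'_s = 0.003(c − d')/c = 0.0023 ≥ ε_y = 0.0021, so the compression steel yields.
M_n = (A_s − A'_s) f_y (d − a/2) + A'_s f_y (d − d') = 434.4 × (27.3 − 4.499) + 124.2 × (27.3 − 2.3) = 9904.8 + 3105.0 = 13009.8 kip·in = 13009.8/12 = 1084.15 kip·ft.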